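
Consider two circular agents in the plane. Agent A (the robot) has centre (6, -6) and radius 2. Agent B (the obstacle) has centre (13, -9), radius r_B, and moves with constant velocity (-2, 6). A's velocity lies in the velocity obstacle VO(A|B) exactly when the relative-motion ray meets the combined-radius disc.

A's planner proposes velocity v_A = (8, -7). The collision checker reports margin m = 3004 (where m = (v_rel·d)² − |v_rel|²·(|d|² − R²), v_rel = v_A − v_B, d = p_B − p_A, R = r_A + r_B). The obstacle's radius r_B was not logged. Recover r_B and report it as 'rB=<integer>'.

m = 3004
d = (7, -3);  v_rel = (10, -13),  |v_rel|² = 269
v_rel×d = (10)·(-3) − (-13)·(7) = 61
since m = R²·269 − 61²:  R² = (3721 + 3004) / 269 = 25
R = √25 = 5  ⇒  r_B = 5 − 2 = 3

rB=3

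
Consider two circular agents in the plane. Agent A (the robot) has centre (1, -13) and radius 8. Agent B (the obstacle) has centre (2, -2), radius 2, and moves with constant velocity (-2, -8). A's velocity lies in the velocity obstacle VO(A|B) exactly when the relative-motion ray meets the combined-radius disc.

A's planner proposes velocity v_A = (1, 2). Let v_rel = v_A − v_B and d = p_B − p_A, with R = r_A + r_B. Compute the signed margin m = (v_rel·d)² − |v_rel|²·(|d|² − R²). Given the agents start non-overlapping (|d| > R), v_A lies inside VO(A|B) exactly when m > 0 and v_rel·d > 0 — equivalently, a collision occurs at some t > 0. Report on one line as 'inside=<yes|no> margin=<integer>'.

d = (1, 11),  |d|² = 122;  R = 8+2 = 10,  c = 122−10² = 22
v_rel = (3, 10),  |v_rel|² = 109;  v_rel·d = (3)·(1) + (10)·(11) = 113
109·t² − 226·t + 22 = 0  ⇒  m = 113² − 109·22 = 10371
m = 10371 > 0,  v_rel·d = 113 > 0  ⇒  inside

inside=yes margin=10371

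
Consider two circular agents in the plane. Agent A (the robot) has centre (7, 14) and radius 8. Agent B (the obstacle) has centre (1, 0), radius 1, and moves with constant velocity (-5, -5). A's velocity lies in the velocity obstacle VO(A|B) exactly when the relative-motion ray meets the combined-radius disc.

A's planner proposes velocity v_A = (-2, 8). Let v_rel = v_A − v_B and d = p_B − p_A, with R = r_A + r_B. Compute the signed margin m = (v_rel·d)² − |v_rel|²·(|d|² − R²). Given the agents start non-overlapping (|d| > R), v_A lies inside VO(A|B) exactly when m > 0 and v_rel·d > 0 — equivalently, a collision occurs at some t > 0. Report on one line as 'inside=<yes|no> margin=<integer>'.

d = (-6, -14),  |d|² = 232;  R = 8+1 = 9,  c = 232−9² = 151
v_rel = (3, 13),  |v_rel|² = 178;  v_rel·d = (3)·(-6) + (13)·(-14) = -200
178·t² + 400·t + 151 = 0  ⇒  m = (-200)² − 178·151 = 13122
m = 13122 > 0,  v_rel·d = -200 < 0  ⇒  outside

inside=no margin=13122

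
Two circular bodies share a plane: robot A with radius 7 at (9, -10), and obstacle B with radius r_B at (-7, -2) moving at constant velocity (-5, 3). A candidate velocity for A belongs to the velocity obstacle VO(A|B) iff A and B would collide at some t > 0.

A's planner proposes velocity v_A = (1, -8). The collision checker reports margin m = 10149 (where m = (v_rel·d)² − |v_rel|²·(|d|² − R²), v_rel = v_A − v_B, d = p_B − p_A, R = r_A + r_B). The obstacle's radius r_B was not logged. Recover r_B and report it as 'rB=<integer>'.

m = 10149
d = (-16, 8);  v_rel = (6, -11),  |v_rel|² = 157
v_rel×d = (6)·(8) − (-11)·(-16) = -128
since m = R²·157 − (-128)²:  R² = (16384 + 10149) / 157 = 169
R = √169 = 13  ⇒  r_B = 13 − 7 = 6

rB=6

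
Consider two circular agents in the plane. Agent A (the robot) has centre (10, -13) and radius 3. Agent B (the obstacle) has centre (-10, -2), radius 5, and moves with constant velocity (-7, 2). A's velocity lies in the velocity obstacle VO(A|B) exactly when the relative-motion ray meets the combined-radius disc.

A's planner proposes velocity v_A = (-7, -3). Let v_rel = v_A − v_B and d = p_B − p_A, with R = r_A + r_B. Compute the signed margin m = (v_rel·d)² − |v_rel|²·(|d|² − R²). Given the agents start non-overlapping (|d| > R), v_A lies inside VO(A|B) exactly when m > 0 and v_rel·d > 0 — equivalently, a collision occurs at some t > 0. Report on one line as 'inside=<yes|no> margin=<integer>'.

d = (-20, 11),  |d|² = 521;  R = 3+5 = 8,  c = 521−8² = 457
v_rel = (0, -5),  |v_rel|² = 25;  v_rel·d = (0)·(-20) + (-5)·(11) = -55
25·t² + 110·t + 457 = 0  ⇒  m = (-55)² − 25·457 = -8400
m = -8400 < 0,  v_rel·d = -55 < 0  ⇒  outside

inside=no margin=-8400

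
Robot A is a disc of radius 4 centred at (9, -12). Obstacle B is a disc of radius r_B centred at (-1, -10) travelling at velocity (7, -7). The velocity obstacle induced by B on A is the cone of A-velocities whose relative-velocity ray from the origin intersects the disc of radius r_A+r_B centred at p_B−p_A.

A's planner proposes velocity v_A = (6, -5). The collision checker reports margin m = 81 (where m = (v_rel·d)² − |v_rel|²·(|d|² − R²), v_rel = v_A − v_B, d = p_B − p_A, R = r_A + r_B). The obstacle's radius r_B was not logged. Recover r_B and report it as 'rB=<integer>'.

m = 81
d = (-10, 2);  v_rel = (-1, 2),  |v_rel|² = 5
v_rel×d = (-1)·(2) − (2)·(-10) = 18
since m = R²·5 − 18²:  R² = (324 + 81) / 5 = 81
R = √81 = 9  ⇒  r_B = 9 − 4 = 5

rB=5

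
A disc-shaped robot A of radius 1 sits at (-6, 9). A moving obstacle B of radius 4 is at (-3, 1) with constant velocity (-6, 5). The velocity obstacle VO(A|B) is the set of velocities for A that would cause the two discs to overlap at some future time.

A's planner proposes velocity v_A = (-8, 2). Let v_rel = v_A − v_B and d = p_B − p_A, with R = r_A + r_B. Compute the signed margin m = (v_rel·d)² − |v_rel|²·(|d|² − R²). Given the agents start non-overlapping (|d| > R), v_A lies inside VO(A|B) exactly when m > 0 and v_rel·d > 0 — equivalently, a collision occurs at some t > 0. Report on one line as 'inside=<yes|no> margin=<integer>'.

d = (3, -8),  |d|² = 73;  R = 1+4 = 5,  c = 73−5² = 48
v_rel = (-2, -3),  |v_rel|² = 13;  v_rel·d = (-2)·(3) + (-3)·(-8) = 18
13·t² − 36·t + 48 = 0  ⇒  m = 18² − 13·48 = -300
m = -300 < 0,  v_rel·d = 18 > 0  ⇒  outside

inside=no margin=-300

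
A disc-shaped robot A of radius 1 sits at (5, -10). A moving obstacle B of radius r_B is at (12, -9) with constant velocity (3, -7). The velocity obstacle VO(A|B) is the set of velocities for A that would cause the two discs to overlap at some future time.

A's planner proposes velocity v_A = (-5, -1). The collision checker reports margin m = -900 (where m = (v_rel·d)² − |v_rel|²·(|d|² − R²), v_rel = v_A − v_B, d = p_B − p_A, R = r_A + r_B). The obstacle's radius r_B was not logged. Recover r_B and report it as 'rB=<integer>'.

m = -900
d = (7, 1);  v_rel = (-8, 6),  |v_rel|² = 100
v_rel×d = (-8)·(1) − (6)·(7) = -50
since m = R²·100 − (-50)²:  R² = (2500 + -900) / 100 = 16
R = √16 = 4  ⇒  r_B = 4 − 1 = 3

rB=3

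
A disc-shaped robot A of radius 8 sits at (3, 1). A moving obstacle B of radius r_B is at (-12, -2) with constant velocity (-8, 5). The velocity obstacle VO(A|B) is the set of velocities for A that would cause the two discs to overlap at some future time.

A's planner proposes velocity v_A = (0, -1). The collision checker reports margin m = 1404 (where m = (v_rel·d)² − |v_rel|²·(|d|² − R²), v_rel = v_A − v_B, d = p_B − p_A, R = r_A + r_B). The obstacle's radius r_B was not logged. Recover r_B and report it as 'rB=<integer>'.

m = 1404
d = (-15, -3);  v_rel = (8, -6),  |v_rel|² = 100
v_rel×d = (8)·(-3) − (-6)·(-15) = -114
since m = R²·100 − (-114)²:  R² = (12996 + 1404) / 100 = 144
R = √144 = 12  ⇒  r_B = 12 − 8 = 4

rB=4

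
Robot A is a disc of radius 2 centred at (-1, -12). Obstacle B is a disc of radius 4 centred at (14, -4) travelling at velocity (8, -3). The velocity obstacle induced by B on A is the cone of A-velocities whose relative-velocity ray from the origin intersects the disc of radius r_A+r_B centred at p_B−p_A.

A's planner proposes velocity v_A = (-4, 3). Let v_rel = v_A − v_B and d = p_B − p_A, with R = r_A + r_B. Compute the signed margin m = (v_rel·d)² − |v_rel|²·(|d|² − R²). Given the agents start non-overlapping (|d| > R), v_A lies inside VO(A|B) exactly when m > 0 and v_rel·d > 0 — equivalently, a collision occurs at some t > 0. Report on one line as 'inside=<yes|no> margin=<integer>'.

d = (15, 8),  |d|² = 289;  R = 2+4 = 6,  c = 289−6² = 253
v_rel = (-12, 6),  |v_rel|² = 180;  v_rel·d = (-12)·(15) + (6)·(8) = -132
180·t² + 264·t + 253 = 0  ⇒  m = (-132)² − 180·253 = -28116
m = -28116 < 0,  v_rel·d = -132 < 0  ⇒  outside

inside=no margin=-28116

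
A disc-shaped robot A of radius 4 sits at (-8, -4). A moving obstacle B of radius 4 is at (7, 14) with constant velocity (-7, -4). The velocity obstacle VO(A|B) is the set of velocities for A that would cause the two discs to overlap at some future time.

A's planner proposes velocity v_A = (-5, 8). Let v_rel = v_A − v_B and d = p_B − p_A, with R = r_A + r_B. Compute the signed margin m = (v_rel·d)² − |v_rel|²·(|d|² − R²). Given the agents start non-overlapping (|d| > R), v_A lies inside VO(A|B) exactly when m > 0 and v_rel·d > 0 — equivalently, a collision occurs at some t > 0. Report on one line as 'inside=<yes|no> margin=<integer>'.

d = (15, 18),  |d|² = 549;  R = 4+4 = 8,  c = 549−8² = 485
v_rel = (2, 12),  |v_rel|² = 148;  v_rel·d = (2)·(15) + (12)·(18) = 246
148·t² − 492·t + 485 = 0  ⇒  m = 246² − 148·485 = -11264
m = -11264 < 0,  v_rel·d = 246 > 0  ⇒  outside

inside=no margin=-11264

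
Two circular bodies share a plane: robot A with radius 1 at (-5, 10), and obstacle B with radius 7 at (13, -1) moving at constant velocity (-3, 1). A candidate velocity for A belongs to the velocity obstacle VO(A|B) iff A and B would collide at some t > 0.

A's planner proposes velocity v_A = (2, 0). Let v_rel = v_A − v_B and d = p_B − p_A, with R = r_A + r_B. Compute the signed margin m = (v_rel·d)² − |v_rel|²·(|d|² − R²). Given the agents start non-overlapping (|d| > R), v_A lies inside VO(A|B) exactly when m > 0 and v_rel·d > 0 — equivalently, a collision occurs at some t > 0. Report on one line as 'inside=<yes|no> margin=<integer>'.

d = (18, -11),  |d|² = 445;  R = 1+7 = 8,  c = 445−8² = 381
v_rel = (5, -1),  |v_rel|² = 26;  v_rel·d = (5)·(18) + (-1)·(-11) = 101
26·t² − 202·t + 381 = 0  ⇒  m = 101² − 26·381 = 295
m = 295 > 0,  v_rel·d = 101 > 0  ⇒  inside

inside=yes margin=295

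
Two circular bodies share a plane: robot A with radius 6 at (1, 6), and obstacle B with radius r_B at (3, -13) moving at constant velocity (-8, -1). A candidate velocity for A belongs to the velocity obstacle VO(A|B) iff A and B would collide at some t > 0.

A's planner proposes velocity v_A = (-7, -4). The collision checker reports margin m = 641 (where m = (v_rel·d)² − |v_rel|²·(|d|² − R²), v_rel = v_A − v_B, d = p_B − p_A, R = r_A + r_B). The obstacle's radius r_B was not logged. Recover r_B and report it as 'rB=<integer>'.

m = 641
d = (2, -19);  v_rel = (1, -3),  |v_rel|² = 10
v_rel×d = (1)·(-19) − (-3)·(2) = -13
since m = R²·10 − (-13)²:  R² = (169 + 641) / 10 = 81
R = √81 = 9  ⇒  r_B = 9 − 6 = 3

rB=3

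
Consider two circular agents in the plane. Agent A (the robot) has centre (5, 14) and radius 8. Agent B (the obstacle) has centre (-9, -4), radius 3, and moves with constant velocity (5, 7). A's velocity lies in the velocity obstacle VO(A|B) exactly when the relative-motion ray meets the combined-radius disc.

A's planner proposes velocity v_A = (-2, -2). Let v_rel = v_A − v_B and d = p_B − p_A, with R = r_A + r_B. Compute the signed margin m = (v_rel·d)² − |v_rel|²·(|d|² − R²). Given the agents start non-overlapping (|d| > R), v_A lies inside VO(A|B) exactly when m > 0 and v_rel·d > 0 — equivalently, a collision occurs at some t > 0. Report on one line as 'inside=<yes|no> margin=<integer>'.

d = (-14, -18),  |d|² = 520;  R = 8+3 = 11,  c = 520−11² = 399
v_rel = (-7, -9),  |v_rel|² = 130;  v_rel·d = (-7)·(-14) + (-9)·(-18) = 260
130·t² − 520·t + 399 = 0  ⇒  m = 260² − 130·399 = 15730
m = 15730 > 0,  v_rel·d = 260 > 0  ⇒  inside

inside=yes margin=15730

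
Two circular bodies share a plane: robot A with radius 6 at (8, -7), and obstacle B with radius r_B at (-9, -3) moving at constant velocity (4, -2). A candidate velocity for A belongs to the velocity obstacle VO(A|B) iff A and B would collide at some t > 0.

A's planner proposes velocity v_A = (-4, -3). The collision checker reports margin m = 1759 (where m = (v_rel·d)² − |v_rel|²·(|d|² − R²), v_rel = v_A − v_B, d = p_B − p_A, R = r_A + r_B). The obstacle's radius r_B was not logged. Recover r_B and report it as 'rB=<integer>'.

m = 1759
d = (-17, 4);  v_rel = (-8, -1),  |v_rel|² = 65
v_rel×d = (-8)·(4) − (-1)·(-17) = -49
since m = R²·65 − (-49)²:  R² = (2401 + 1759) / 65 = 64
R = √64 = 8  ⇒  r_B = 8 − 6 = 2

rB=2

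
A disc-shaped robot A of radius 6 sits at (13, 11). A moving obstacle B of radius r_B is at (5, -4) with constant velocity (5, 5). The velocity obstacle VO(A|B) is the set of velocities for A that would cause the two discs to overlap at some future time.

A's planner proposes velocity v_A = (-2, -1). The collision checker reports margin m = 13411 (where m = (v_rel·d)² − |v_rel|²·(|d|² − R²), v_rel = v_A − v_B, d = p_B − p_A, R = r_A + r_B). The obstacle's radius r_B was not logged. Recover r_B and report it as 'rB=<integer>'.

m = 13411
d = (-8, -15);  v_rel = (-7, -6),  |v_rel|² = 85
v_rel×d = (-7)·(-15) − (-6)·(-8) = 57
since m = R²·85 − 57²:  R² = (3249 + 13411) / 85 = 196
R = √196 = 14  ⇒  r_B = 14 − 6 = 8

rB=8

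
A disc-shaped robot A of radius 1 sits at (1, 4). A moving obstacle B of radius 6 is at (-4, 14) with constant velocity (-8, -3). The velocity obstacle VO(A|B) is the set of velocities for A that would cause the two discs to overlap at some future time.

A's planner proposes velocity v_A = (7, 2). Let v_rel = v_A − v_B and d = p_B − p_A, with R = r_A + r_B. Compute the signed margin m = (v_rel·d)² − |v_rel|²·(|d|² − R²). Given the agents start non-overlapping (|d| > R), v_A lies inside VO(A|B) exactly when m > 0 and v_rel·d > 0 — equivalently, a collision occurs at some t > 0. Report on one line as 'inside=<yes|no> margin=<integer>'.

d = (-5, 10),  |d|² = 125;  R = 1+6 = 7,  c = 125−7² = 76
v_rel = (15, 5),  |v_rel|² = 250;  v_rel·d = (15)·(-5) + (5)·(10) = -25
250·t² + 50·t + 76 = 0  ⇒  m = (-25)² − 250·76 = -18375
m = -18375 < 0,  v_rel·d = -25 < 0  ⇒  outside

inside=no margin=-18375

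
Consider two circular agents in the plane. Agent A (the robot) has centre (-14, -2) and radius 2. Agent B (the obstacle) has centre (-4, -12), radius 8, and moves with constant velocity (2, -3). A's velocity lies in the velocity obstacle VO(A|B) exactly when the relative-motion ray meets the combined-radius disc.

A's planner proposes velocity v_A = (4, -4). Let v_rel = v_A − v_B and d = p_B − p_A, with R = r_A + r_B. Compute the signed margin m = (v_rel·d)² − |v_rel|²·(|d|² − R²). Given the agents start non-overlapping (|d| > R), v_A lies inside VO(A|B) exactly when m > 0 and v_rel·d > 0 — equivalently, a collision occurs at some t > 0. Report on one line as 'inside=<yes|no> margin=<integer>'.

d = (10, -10),  |d|² = 200;  R = 2+8 = 10,  c = 200−10² = 100
v_rel = (2, -1),  |v_rel|² = 5;  v_rel·d = (2)·(10) + (-1)·(-10) = 30
5·t² − 60·t + 100 = 0  ⇒  m = 30² − 5·100 = 400
m = 400 > 0,  v_rel·d = 30 > 0  ⇒  inside

inside=yes margin=400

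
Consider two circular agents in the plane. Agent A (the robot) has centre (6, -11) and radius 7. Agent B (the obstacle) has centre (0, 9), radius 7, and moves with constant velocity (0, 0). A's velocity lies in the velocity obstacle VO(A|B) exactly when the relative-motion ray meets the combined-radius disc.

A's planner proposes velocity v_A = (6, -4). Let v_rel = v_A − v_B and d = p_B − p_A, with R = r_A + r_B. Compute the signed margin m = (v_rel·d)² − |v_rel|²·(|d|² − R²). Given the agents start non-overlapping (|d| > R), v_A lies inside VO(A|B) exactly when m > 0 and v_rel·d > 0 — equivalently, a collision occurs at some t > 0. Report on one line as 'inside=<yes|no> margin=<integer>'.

d = (-6, 20),  |d|² = 436;  R = 7+7 = 14,  c = 436−14² = 240
v_rel = (6, -4),  |v_rel|² = 52;  v_rel·d = (6)·(-6) + (-4)·(20) = -116
52·t² + 232·t + 240 = 0  ⇒  m = (-116)² − 52·240 = 976
m = 976 > 0,  v_rel·d = -116 < 0  ⇒  outside

inside=no margin=976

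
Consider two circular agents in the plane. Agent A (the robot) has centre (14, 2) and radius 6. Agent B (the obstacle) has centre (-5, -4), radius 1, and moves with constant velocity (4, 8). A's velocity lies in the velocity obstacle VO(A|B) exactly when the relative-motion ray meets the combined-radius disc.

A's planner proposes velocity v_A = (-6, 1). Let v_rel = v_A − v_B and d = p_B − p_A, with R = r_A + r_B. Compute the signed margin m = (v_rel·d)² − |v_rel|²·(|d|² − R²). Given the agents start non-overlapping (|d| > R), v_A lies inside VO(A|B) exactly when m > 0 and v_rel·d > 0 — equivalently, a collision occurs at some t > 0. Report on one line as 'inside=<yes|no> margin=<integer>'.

d = (-19, -6),  |d|² = 397;  R = 6+1 = 7,  c = 397−7² = 348
v_rel = (-10, -7),  |v_rel|² = 149;  v_rel·d = (-10)·(-19) + (-7)·(-6) = 232
149·t² − 464·t + 348 = 0  ⇒  m = 232² − 149·348 = 1972
m = 1972 > 0,  v_rel·d = 232 > 0  ⇒  inside

inside=yes margin=1972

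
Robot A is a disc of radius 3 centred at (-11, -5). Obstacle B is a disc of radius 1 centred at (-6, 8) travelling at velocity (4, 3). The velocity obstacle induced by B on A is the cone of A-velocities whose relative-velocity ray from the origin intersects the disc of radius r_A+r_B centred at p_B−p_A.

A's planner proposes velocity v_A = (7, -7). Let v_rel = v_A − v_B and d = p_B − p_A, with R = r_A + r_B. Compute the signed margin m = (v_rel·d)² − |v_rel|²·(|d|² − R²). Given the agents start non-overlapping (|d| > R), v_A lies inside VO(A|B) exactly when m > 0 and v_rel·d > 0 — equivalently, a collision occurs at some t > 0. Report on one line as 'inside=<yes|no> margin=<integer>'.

d = (5, 13),  |d|² = 194;  R = 3+1 = 4,  c = 194−4² = 178
v_rel = (3, -10),  |v_rel|² = 109;  v_rel·d = (3)·(5) + (-10)·(13) = -115
109·t² + 230·t + 178 = 0  ⇒  m = (-115)² − 109·178 = -6177
m = -6177 < 0,  v_rel·d = -115 < 0  ⇒  outside

inside=no margin=-6177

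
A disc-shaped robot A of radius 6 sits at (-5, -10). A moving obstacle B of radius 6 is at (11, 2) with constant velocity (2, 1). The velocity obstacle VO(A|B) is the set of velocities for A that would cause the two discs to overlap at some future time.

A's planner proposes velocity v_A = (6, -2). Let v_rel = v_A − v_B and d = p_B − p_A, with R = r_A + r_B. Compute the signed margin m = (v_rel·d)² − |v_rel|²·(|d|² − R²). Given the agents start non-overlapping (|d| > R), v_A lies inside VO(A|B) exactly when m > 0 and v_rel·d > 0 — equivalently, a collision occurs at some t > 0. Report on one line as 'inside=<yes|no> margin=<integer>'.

d = (16, 12),  |d|² = 400;  R = 6+6 = 12,  c = 400−12² = 256
v_rel = (4, -3),  |v_rel|² = 25;  v_rel·d = (4)·(16) + (-3)·(12) = 28
25·t² − 56·t + 256 = 0  ⇒  m = 28² − 25·256 = -5616
m = -5616 < 0,  v_rel·d = 28 > 0  ⇒  outside

inside=no margin=-5616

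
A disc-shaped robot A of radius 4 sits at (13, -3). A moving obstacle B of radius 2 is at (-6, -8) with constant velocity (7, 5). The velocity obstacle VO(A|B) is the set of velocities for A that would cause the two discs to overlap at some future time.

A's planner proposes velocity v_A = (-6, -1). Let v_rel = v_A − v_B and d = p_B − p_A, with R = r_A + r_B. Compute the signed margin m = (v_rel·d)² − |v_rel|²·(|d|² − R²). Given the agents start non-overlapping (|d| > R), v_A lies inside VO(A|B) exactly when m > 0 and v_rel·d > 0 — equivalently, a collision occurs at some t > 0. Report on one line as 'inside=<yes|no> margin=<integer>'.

d = (-19, -5),  |d|² = 386;  R = 4+2 = 6,  c = 386−6² = 350
v_rel = (-13, -6),  |v_rel|² = 205;  v_rel·d = (-13)·(-19) + (-6)·(-5) = 277
205·t² − 554·t + 350 = 0  ⇒  m = 277² − 205·350 = 4979
m = 4979 > 0,  v_rel·d = 277 > 0  ⇒  inside

inside=yes margin=4979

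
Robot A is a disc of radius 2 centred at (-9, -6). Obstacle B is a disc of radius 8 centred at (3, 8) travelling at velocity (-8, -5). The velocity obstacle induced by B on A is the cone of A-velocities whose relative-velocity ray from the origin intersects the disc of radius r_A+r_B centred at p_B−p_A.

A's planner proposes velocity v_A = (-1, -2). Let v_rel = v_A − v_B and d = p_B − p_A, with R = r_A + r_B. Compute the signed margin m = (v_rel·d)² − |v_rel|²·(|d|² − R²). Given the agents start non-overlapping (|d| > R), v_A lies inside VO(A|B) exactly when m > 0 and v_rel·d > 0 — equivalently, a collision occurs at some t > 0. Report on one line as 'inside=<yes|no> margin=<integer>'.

d = (12, 14),  |d|² = 340;  R = 2+8 = 10,  c = 340−10² = 240
v_rel = (7, 3),  |v_rel|² = 58;  v_rel·d = (7)·(12) + (3)·(14) = 126
58·t² − 252·t + 240 = 0  ⇒  m = 126² − 58·240 = 1956
m = 1956 > 0,  v_rel·d = 126 > 0  ⇒  inside

inside=yes margin=1956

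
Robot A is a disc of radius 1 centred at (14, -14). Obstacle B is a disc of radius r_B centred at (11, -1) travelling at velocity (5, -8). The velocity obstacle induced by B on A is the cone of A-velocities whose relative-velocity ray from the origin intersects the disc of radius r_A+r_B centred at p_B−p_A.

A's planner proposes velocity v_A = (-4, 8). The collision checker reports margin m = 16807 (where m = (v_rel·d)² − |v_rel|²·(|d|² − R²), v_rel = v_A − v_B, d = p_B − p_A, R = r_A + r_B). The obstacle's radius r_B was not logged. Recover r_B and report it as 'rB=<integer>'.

m = 16807
d = (-3, 13);  v_rel = (-9, 16),  |v_rel|² = 337
v_rel×d = (-9)·(13) − (16)·(-3) = -69
since m = R²·337 − (-69)²:  R² = (4761 + 16807) / 337 = 64
R = √64 = 8  ⇒  r_B = 8 − 1 = 7

rB=7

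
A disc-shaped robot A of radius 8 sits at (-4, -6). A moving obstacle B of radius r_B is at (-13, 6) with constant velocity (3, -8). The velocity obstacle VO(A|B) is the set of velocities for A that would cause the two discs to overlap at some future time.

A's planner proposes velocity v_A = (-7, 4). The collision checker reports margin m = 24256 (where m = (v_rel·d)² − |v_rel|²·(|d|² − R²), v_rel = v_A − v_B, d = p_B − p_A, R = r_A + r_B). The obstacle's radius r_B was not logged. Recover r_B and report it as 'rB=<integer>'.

m = 24256
d = (-9, 12);  v_rel = (-10, 12),  |v_rel|² = 244
v_rel×d = (-10)·(12) − (12)·(-9) = -12
since m = R²·244 − (-12)²:  R² = (144 + 24256) / 244 = 100
R = √100 = 10  ⇒  r_B = 10 − 8 = 2

rB=2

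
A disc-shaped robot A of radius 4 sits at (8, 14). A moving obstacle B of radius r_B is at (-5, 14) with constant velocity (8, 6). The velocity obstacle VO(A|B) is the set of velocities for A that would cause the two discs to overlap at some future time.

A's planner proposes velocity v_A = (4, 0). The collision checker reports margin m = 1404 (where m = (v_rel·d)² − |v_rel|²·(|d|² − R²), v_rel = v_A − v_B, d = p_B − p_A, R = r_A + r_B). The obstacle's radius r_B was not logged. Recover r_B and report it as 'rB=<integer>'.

m = 1404
d = (-13, 0);  v_rel = (-4, -6),  |v_rel|² = 52
v_rel×d = (-4)·(0) − (-6)·(-13) = -78
since m = R²·52 − (-78)²:  R² = (6084 + 1404) / 52 = 144
R = √144 = 12  ⇒  r_B = 12 − 4 = 8

rB=8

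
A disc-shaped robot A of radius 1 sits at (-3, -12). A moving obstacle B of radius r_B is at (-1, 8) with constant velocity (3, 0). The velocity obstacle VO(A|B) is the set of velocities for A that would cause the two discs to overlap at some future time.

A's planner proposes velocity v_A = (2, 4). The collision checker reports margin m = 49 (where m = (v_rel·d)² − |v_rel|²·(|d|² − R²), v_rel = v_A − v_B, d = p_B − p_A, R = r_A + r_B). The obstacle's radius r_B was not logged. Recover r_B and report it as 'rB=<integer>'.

m = 49
d = (2, 20);  v_rel = (-1, 4),  |v_rel|² = 17
v_rel×d = (-1)·(20) − (4)·(2) = -28
since m = R²·17 − (-28)²:  R² = (784 + 49) / 17 = 49
R = √49 = 7  ⇒  r_B = 7 − 1 = 6

rB=6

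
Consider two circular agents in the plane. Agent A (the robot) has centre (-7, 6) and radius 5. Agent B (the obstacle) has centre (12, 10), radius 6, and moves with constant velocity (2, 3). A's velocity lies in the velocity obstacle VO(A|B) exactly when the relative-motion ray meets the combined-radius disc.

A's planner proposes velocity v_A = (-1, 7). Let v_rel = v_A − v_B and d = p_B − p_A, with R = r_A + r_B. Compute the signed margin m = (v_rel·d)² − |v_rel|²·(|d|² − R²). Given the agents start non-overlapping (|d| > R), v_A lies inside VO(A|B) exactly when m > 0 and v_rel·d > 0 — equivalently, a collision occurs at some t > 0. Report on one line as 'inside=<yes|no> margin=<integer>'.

d = (19, 4),  |d|² = 377;  R = 5+6 = 11,  c = 377−11² = 256
v_rel = (-3, 4),  |v_rel|² = 25;  v_rel·d = (-3)·(19) + (4)·(4) = -41
25·t² + 82·t + 256 = 0  ⇒  m = (-41)² − 25·256 = -4719
m = -4719 < 0,  v_rel·d = -41 < 0  ⇒  outside

inside=no margin=-4719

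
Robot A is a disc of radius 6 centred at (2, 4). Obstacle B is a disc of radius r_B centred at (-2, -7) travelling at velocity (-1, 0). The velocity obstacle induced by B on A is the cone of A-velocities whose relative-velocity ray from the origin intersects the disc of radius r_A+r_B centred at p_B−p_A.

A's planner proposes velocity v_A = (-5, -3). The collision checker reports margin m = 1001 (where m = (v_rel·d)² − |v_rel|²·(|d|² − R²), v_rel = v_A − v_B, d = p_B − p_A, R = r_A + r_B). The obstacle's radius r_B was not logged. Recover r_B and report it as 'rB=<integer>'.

m = 1001
d = (-4, -11);  v_rel = (-4, -3),  |v_rel|² = 25
v_rel×d = (-4)·(-11) − (-3)·(-4) = 32
since m = R²·25 − 32²:  R² = (1024 + 1001) / 25 = 81
R = √81 = 9  ⇒  r_B = 9 − 6 = 3

rB=3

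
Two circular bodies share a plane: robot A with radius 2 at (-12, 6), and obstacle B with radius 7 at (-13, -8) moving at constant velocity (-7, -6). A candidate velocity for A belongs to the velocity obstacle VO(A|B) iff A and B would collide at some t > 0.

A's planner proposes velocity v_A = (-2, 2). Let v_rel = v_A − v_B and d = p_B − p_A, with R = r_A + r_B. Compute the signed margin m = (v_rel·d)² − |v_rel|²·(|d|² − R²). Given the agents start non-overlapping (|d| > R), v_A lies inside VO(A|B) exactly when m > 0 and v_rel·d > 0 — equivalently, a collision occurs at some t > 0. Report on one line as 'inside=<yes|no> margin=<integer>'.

d = (-1, -14),  |d|² = 197;  R = 2+7 = 9,  c = 197−9² = 116
v_rel = (5, 8),  |v_rel|² = 89;  v_rel·d = (5)·(-1) + (8)·(-14) = -117
89·t² + 234·t + 116 = 0  ⇒  m = (-117)² − 89·116 = 3365
m = 3365 > 0,  v_rel·d = -117 < 0  ⇒  outside

inside=no margin=3365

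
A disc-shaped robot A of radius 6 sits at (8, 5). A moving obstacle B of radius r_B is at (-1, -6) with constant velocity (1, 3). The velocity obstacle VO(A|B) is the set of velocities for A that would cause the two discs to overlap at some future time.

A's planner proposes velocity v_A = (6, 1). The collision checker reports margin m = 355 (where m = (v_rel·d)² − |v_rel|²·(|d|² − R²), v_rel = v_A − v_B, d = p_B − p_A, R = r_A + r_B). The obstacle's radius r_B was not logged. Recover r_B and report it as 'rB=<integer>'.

m = 355
d = (-9, -11);  v_rel = (5, -2),  |v_rel|² = 29
v_rel×d = (5)·(-11) − (-2)·(-9) = -73
since m = R²·29 − (-73)²:  R² = (5329 + 355) / 29 = 196
R = √196 = 14  ⇒  r_B = 14 − 6 = 8

rB=8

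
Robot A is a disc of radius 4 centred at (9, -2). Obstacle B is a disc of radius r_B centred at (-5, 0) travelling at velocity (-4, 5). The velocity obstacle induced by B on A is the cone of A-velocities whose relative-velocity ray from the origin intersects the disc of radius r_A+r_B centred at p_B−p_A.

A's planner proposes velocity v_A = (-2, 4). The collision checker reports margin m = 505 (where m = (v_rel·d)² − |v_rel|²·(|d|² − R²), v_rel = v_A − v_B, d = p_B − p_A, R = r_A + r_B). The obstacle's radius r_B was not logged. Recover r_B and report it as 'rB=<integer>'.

m = 505
d = (-14, 2);  v_rel = (2, -1),  |v_rel|² = 5
v_rel×d = (2)·(2) − (-1)·(-14) = -10
since m = R²·5 − (-10)²:  R² = (100 + 505) / 5 = 121
R = √121 = 11  ⇒  r_B = 11 − 4 = 7

rB=7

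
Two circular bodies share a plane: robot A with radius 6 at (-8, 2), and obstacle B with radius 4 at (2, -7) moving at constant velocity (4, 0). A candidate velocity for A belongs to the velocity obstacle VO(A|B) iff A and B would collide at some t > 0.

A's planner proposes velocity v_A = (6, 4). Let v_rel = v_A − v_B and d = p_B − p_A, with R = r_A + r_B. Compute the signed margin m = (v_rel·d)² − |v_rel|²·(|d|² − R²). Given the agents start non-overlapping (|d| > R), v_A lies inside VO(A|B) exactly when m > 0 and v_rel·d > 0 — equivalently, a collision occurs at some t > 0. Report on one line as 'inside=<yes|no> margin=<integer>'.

d = (10, -9),  |d|² = 181;  R = 6+4 = 10,  c = 181−10² = 81
v_rel = (2, 4),  |v_rel|² = 20;  v_rel·d = (2)·(10) + (4)·(-9) = -16
20·t² + 32·t + 81 = 0  ⇒  m = (-16)² − 20·81 = -1364
m = -1364 < 0,  v_rel·d = -16 < 0  ⇒  outside

inside=no margin=-1364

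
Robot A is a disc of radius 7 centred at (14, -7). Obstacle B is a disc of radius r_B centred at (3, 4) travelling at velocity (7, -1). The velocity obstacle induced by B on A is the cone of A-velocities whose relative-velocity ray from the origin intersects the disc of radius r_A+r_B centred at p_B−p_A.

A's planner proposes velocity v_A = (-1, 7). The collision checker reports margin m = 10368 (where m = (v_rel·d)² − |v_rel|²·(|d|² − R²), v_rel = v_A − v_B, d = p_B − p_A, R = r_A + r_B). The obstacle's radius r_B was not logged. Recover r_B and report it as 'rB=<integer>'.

m = 10368
d = (-11, 11);  v_rel = (-8, 8),  |v_rel|² = 128
v_rel×d = (-8)·(11) − (8)·(-11) = 0
since m = R²·128 − 0²:  R² = (0 + 10368) / 128 = 81
R = √81 = 9  ⇒  r_B = 9 − 7 = 2

rB=2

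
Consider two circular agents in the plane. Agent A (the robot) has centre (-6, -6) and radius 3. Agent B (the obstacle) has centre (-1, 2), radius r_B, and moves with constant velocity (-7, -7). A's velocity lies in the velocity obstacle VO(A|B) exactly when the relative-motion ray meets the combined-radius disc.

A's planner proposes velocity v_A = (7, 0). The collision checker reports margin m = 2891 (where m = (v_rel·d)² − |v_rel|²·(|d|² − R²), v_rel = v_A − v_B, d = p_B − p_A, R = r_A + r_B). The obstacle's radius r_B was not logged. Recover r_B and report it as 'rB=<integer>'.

m = 2891
d = (5, 8);  v_rel = (14, 7),  |v_rel|² = 245
v_rel×d = (14)·(8) − (7)·(5) = 77
since m = R²·245 − 77²:  R² = (5929 + 2891) / 245 = 36
R = √36 = 6  ⇒  r_B = 6 − 3 = 3

rB=3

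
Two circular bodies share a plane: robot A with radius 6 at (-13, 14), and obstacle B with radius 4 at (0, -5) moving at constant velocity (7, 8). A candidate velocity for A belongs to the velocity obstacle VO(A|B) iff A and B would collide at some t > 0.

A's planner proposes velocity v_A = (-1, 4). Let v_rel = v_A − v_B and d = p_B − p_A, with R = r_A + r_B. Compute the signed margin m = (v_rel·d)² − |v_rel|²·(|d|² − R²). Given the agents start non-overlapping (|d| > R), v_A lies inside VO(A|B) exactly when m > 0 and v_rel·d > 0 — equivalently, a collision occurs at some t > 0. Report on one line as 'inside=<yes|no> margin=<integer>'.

d = (13, -19),  |d|² = 530;  R = 6+4 = 10,  c = 530−10² = 430
v_rel = (-8, -4),  |v_rel|² = 80;  v_rel·d = (-8)·(13) + (-4)·(-19) = -28
80·t² + 56·t + 430 = 0  ⇒  m = (-28)² − 80·430 = -33616
m = -33616 < 0,  v_rel·d = -28 < 0  ⇒  outside

inside=no margin=-33616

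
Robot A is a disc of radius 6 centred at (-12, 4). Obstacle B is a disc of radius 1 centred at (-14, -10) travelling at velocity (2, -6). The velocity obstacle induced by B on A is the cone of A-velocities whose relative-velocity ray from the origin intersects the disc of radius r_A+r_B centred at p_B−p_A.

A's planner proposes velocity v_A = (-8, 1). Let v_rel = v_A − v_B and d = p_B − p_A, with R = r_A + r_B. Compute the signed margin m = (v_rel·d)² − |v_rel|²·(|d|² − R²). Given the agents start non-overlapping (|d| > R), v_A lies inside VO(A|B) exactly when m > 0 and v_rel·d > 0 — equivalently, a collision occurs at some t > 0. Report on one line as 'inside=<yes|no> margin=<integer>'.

d = (-2, -14),  |d|² = 200;  R = 6+1 = 7,  c = 200−7² = 151
v_rel = (-10, 7),  |v_rel|² = 149;  v_rel·d = (-10)·(-2) + (7)·(-14) = -78
149·t² + 156·t + 151 = 0  ⇒  m = (-78)² − 149·151 = -16415
m = -16415 < 0,  v_rel·d = -78 < 0  ⇒  outside

inside=no margin=-16415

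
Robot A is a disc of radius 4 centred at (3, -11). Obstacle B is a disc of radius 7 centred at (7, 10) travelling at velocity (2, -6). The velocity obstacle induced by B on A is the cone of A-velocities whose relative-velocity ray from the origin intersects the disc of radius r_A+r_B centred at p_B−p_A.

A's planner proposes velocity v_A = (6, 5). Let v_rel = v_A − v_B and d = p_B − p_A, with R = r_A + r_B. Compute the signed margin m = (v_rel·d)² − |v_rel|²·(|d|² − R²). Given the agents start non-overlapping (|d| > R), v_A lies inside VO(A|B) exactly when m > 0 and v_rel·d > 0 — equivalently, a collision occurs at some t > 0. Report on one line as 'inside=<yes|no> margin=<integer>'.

d = (4, 21),  |d|² = 457;  R = 4+7 = 11,  c = 457−11² = 336
v_rel = (4, 11),  |v_rel|² = 137;  v_rel·d = (4)·(4) + (11)·(21) = 247
137·t² − 494·t + 336 = 0  ⇒  m = 247² − 137·336 = 14977
m = 14977 > 0,  v_rel·d = 247 > 0  ⇒  inside

inside=yes margin=14977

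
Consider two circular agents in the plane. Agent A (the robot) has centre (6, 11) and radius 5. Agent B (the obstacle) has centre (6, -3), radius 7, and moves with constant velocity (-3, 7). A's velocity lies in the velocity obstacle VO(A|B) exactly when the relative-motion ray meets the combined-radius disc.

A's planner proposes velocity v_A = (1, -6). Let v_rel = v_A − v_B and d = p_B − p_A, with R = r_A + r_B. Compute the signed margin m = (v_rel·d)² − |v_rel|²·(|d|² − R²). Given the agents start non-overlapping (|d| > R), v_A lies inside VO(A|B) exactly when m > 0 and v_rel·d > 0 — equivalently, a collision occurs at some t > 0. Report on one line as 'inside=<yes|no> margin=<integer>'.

d = (0, -14),  |d|² = 196;  R = 5+7 = 12,  c = 196−12² = 52
v_rel = (4, -13),  |v_rel|² = 185;  v_rel·d = (4)·(0) + (-13)·(-14) = 182
185·t² − 364·t + 52 = 0  ⇒  m = 182² − 185·52 = 23504
m = 23504 > 0,  v_rel·d = 182 > 0  ⇒  inside

inside=yes margin=23504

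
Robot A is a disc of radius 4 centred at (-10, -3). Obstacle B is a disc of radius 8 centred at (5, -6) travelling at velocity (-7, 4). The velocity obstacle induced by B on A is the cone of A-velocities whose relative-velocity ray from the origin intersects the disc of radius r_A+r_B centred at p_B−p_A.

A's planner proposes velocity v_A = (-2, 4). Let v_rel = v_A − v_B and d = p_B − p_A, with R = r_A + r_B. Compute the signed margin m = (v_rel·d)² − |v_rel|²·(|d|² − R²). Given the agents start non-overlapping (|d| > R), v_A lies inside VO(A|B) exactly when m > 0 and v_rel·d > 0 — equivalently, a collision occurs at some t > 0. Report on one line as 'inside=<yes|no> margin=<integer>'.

d = (15, -3),  |d|² = 234;  R = 4+8 = 12,  c = 234−12² = 90
v_rel = (5, 0),  |v_rel|² = 25;  v_rel·d = (5)·(15) + (0)·(-3) = 75
25·t² − 150·t + 90 = 0  ⇒  m = 75² − 25·90 = 3375
m = 3375 > 0,  v_rel·d = 75 > 0  ⇒  inside

inside=yes margin=3375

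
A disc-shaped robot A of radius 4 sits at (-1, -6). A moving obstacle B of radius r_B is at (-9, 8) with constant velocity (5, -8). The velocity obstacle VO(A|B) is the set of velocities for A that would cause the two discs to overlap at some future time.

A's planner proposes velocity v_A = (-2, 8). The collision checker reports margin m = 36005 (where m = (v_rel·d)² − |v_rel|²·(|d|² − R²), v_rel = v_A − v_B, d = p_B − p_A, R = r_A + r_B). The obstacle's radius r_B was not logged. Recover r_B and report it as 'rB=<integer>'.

m = 36005
d = (-8, 14);  v_rel = (-7, 16),  |v_rel|² = 305
v_rel×d = (-7)·(14) − (16)·(-8) = 30
since m = R²·305 − 30²:  R² = (900 + 36005) / 305 = 121
R = √121 = 11  ⇒  r_B = 11 − 4 = 7

rB=7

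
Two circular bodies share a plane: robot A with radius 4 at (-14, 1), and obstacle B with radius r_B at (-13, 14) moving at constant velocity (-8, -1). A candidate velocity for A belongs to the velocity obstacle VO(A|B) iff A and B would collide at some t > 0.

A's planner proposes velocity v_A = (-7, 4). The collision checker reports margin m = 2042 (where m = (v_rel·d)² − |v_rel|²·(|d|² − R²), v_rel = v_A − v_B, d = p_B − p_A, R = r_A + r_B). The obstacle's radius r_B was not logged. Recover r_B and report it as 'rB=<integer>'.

m = 2042
d = (1, 13);  v_rel = (1, 5),  |v_rel|² = 26
v_rel×d = (1)·(13) − (5)·(1) = 8
since m = R²·26 − 8²:  R² = (64 + 2042) / 26 = 81
R = √81 = 9  ⇒  r_B = 9 − 4 = 5

rB=5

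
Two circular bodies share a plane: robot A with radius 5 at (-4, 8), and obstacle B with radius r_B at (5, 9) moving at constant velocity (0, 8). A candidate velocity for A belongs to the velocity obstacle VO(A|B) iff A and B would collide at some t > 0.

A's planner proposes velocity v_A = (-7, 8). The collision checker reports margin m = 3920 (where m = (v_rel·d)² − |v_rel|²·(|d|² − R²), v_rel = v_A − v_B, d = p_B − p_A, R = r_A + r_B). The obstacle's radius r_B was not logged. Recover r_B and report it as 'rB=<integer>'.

m = 3920
d = (9, 1);  v_rel = (-7, 0),  |v_rel|² = 49
v_rel×d = (-7)·(1) − (0)·(9) = -7
since m = R²·49 − (-7)²:  R² = (49 + 3920) / 49 = 81
R = √81 = 9  ⇒  r_B = 9 − 5 = 4

rB=4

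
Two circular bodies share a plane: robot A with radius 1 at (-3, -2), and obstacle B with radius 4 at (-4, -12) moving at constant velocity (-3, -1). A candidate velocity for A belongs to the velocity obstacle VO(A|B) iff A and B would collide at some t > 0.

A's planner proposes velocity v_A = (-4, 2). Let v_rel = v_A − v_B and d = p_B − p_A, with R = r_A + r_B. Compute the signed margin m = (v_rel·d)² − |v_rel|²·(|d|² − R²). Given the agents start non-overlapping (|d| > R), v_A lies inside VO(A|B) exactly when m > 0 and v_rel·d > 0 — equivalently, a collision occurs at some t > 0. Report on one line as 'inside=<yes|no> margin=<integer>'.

d = (-1, -10),  |d|² = 101;  R = 1+4 = 5,  c = 101−5² = 76
v_rel = (-1, 3),  |v_rel|² = 10;  v_rel·d = (-1)·(-1) + (3)·(-10) = -29
10·t² + 58·t + 76 = 0  ⇒  m = (-29)² − 10·76 = 81
m = 81 > 0,  v_rel·d = -29 < 0  ⇒  outside

inside=no margin=81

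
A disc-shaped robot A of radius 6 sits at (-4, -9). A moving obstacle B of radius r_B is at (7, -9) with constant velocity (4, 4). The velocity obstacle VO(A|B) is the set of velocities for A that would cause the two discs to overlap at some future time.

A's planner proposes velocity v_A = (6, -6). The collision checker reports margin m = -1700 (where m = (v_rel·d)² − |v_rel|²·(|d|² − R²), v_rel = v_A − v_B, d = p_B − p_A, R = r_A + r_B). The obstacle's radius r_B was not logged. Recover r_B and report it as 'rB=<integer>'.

m = -1700
d = (11, 0);  v_rel = (2, -10),  |v_rel|² = 104
v_rel×d = (2)·(0) − (-10)·(11) = 110
since m = R²·104 − 110²:  R² = (12100 + -1700) / 104 = 100
R = √100 = 10  ⇒  r_B = 10 − 6 = 4

rB=4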